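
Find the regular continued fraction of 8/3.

Run the Euclidean algorithm on 8 and 3; the successive quotients are the partial quotients a_0, a_1, ... (each step inverts the fractional part left over by the previous one):
  8 = 2*3 + 2, so a_0 = 2.
  3 = 1*2 + 1, so a_1 = 1.
  2 = 2*1 + 0, so a_2 = 2.
The remainder reaches 0 after 3 divisions, so the expansion has 3 partial quotients, read off in order.

[2; 1, 2]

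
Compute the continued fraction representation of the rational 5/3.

Run the Euclidean algorithm on 5 and 3; the successive quotients are the partial quotients a_0, a_1, ... (each step inverts the fractional part left over by the previous one):
  5 = 1*3 + 2, so a_0 = 1.
  3 = 1*2 + 1, so a_1 = 1.
  2 = 2*1 + 0, so a_2 = 2.
The remainder reaches 0 after 3 divisions, so the expansion has 3 partial quotients, read off in order.

[1; 1, 2]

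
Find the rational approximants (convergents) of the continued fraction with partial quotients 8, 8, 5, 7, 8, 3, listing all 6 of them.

Using the convergent recurrence p_i = a_i*p_{i-1} + p_{i-2}, q_i = a_i*q_{i-1} + q_{i-2} with p_{-2}=0, p_{-1}=1, q_{-2}=1, q_{-1}=0:
  i=0: a_0=8, p_0 = 8*1 + 0 = 8, q_0 = 8*0 + 1 = 1.
  i=1: a_1=8, p_1 = 8*8 + 1 = 65, q_1 = 8*1 + 0 = 8.
  i=2: a_2=5, p_2 = 5*65 + 8 = 333, q_2 = 5*8 + 1 = 41.
  i=3: a_3=7, p_3 = 7*333 + 65 = 2396, q_3 = 7*41 + 8 = 295.
  i=4: a_4=8, p_4 = 8*2396 + 333 = 19501, q_4 = 8*295 + 41 = 2401.
  i=5: a_5=3, p_5 = 3*19501 + 2396 = 60899, q_5 = 3*2401 + 295 = 7498.

8/1, 65/8, 333/41, 2396/295, 19501/2401, 60899/7498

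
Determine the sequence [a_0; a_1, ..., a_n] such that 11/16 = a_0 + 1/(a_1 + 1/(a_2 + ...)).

[0; 1, 2, 5]

Run the Euclidean algorithm on 11 and 16; the successive quotients are the partial quotients a_0, a_1, ... (each step inverts the fractional part left over by the previous one):
  11 = 0*16 + 11, so a_0 = 0.
  16 = 1*11 + 5, so a_1 = 1.
  11 = 2*5 + 1, so a_2 = 2.
  5 = 5*1 + 0, so a_3 = 5.
The remainder reaches 0 after 4 divisions, so the expansion has 4 partial quotients, read off in order.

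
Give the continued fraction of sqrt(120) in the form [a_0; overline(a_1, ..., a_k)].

Write x_i = (sqrt(120) + m_i)/d_i with (m_0, d_0) = (0, 1). a_0 = floor(sqrt(120)) = 10, since 10^2 = 100 <= 120 < 121 = 11^2.
Iterate m_{i+1} = d_i*a_i - m_i, d_{i+1} = (120 - m_{i+1}^2)/d_i, a_{i+1} = floor((a_0 + m_{i+1})/d_{i+1}):
  m_1 = 1*10 - 0 = 10, d_1 = (120 - 10^2)/1 = 20/1 = 20, a_1 = floor((10 + 10)/20) = 1.
  m_2 = 20*1 - 10 = 10, d_2 = (120 - 10^2)/20 = 20/20 = 1, a_2 = floor((10 + 10)/1) = 20.
  m_3 = 1*20 - 10 = 10, d_3 = (120 - 10^2)/1 = 20/1 = 20: (m_3, d_3) = (m_1, d_1) = (10, 20), so from here the quotients repeat a_1, a_2; the period length is 2.
Hence the expansion of sqrt(120) is a_0 = 10 followed by the repeating block 1, 20 (period 2).

[10; overline(1, 20)]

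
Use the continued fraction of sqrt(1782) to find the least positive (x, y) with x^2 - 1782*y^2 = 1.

(x, y) = (30580901, 724430)

First expand sqrt(1782) as a continued fraction. With x_i = (sqrt(1782) + m_i)/d_i and (m_0, d_0) = (0, 1): a_0 = floor(sqrt(1782)) = 42, since 42^2 = 1764 <= 1782 < 1849 = 43^2.
Iterate m_{i+1} = d_i*a_i - m_i, d_{i+1} = (1782 - m_{i+1}^2)/d_i, a_{i+1} = floor((a_0 + m_{i+1})/d_{i+1}):
  m_1 = 1*42 - 0 = 42, d_1 = (1782 - 42^2)/1 = 18/1 = 18, a_1 = floor((42 + 42)/18) = 4.
  m_2 = 18*4 - 42 = 30, d_2 = (1782 - 30^2)/18 = 882/18 = 49, a_2 = floor((42 + 30)/49) = 1.
  m_3 = 49*1 - 30 = 19, d_3 = (1782 - 19^2)/49 = 1421/49 = 29, a_3 = floor((42 + 19)/29) = 2.
  m_4 = 29*2 - 19 = 39, d_4 = (1782 - 39^2)/29 = 261/29 = 9, a_4 = floor((42 + 39)/9) = 9.
  m_5 = 9*9 - 39 = 42, d_5 = (1782 - 42^2)/9 = 18/9 = 2, a_5 = floor((42 + 42)/2) = 42.
  m_6 = 2*42 - 42 = 42, d_6 = (1782 - 42^2)/2 = 18/2 = 9, a_6 = floor((42 + 42)/9) = 9.
  m_7 = 9*9 - 42 = 39, d_7 = (1782 - 39^2)/9 = 261/9 = 29, a_7 = floor((42 + 39)/29) = 2.
  m_8 = 29*2 - 39 = 19, d_8 = (1782 - 19^2)/29 = 1421/29 = 49, a_8 = floor((42 + 19)/49) = 1.
  m_9 = 49*1 - 19 = 30, d_9 = (1782 - 30^2)/49 = 882/49 = 18, a_9 = floor((42 + 30)/18) = 4.
  m_10 = 18*4 - 30 = 42, d_10 = (1782 - 42^2)/18 = 18/18 = 1, a_10 = floor((42 + 42)/1) = 84.
  m_11 = 1*84 - 42 = 42, d_11 = (1782 - 42^2)/1 = 18/1 = 18: (m_11, d_11) = (m_1, d_1) = (42, 18), so from here the quotients repeat a_1, ..., a_10; the period length is 10.
So sqrt(1782) = [42; (4, 1, 2, 9, 42, 9, 2, 1, 4, 84)] with period length k = 10.
k is even, so the fundamental solution of x^2 - 1782y^2 = 1 is (p_{k-1}, q_{k-1}) = (p_9, q_9); compute convergents through index 9.
Convergents (p_i = a_i*p_{i-1} + p_{i-2}, q_i = a_i*q_{i-1} + q_{i-2} with p_{-2}=0, p_{-1}=1, q_{-2}=1, q_{-1}=0):
  i=0: a_0=42, p_0 = 42*1 + 0 = 42, q_0 = 42*0 + 1 = 1.
  i=1: a_1=4, p_1 = 4*42 + 1 = 169, q_1 = 4*1 + 0 = 4.
  i=2: a_2=1, p_2 = 1*169 + 42 = 211, q_2 = 1*4 + 1 = 5.
  i=3: a_3=2, p_3 = 2*211 + 169 = 591, q_3 = 2*5 + 4 = 14.
  i=4: a_4=9, p_4 = 9*591 + 211 = 5530, q_4 = 9*14 + 5 = 131.
  i=5: a_5=42, p_5 = 42*5530 + 591 = 232851, q_5 = 42*131 + 14 = 5516.
  i=6: a_6=9, p_6 = 9*232851 + 5530 = 2101189, q_6 = 9*5516 + 131 = 49775.
  i=7: a_7=2, p_7 = 2*2101189 + 232851 = 4435229, q_7 = 2*49775 + 5516 = 105066.
  i=8: a_8=1, p_8 = 1*4435229 + 2101189 = 6536418, q_8 = 1*105066 + 49775 = 154841.
  i=9: a_9=4, p_9 = 4*6536418 + 4435229 = 30580901, q_9 = 4*154841 + 105066 = 724430.
Check: 30580901^2 - 1782*724430^2 = 935191505971801 - 935191505971800 = 1, so (x, y) = (30580901, 724430) solves the equation, and by the theorem it is the least positive solution.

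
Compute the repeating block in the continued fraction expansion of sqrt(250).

[15; (1, 4, 3, 3, 4, 1, 30)]

Write x_i = (sqrt(250) + m_i)/d_i with (m_0, d_0) = (0, 1). a_0 = floor(sqrt(250)) = 15, since 15^2 = 225 <= 250 < 256 = 16^2.
Iterate m_{i+1} = d_i*a_i - m_i, d_{i+1} = (250 - m_{i+1}^2)/d_i, a_{i+1} = floor((a_0 + m_{i+1})/d_{i+1}):
  m_1 = 1*15 - 0 = 15, d_1 = (250 - 15^2)/1 = 25/1 = 25, a_1 = floor((15 + 15)/25) = 1.
  m_2 = 25*1 - 15 = 10, d_2 = (250 - 10^2)/25 = 150/25 = 6, a_2 = floor((15 + 10)/6) = 4.
  m_3 = 6*4 - 10 = 14, d_3 = (250 - 14^2)/6 = 54/6 = 9, a_3 = floor((15 + 14)/9) = 3.
  m_4 = 9*3 - 14 = 13, d_4 = (250 - 13^2)/9 = 81/9 = 9, a_4 = floor((15 + 13)/9) = 3.
  m_5 = 9*3 - 13 = 14, d_5 = (250 - 14^2)/9 = 54/9 = 6, a_5 = floor((15 + 14)/6) = 4.
  m_6 = 6*4 - 14 = 10, d_6 = (250 - 10^2)/6 = 150/6 = 25, a_6 = floor((15 + 10)/25) = 1.
  m_7 = 25*1 - 10 = 15, d_7 = (250 - 15^2)/25 = 25/25 = 1, a_7 = floor((15 + 15)/1) = 30.
  m_8 = 1*30 - 15 = 15, d_8 = (250 - 15^2)/1 = 25/1 = 25: (m_8, d_8) = (m_1, d_1) = (15, 25), so from here the quotients repeat a_1, ..., a_7; the period length is 7.
Hence the expansion of sqrt(250) is a_0 = 15 followed by the repeating block 1, 4, 3, 3, 4, 1, 30 (period 7).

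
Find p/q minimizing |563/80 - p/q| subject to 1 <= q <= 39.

190/27

Expand x = 563/80 as a continued fraction with the Euclidean algorithm:
  563 = 7*80 + 3, so a_0 = 7.
  80 = 26*3 + 2, so a_1 = 26.
  3 = 1*2 + 1, so a_2 = 1.
  2 = 2*1 + 0, so a_3 = 2.
so x = [7; 26, 1, 2].
Convergents (p_i = a_i*p_{i-1} + p_{i-2}, q_i = a_i*q_{i-1} + q_{i-2} with p_{-2}=0, p_{-1}=1, q_{-2}=1, q_{-1}=0), until the denominator exceeds 39:
  i=0: a_0=7, p_0 = 7*1 + 0 = 7, q_0 = 7*0 + 1 = 1.
  i=1: a_1=26, p_1 = 26*7 + 1 = 183, q_1 = 26*1 + 0 = 26.
  i=2: a_2=1, p_2 = 1*183 + 7 = 190, q_2 = 1*26 + 1 = 27.
  i=3: a_3=2, p_3 = 2*190 + 183 = 563, q_3 = 2*27 + 26 = 80.
q_3 = 80 > 39, so the last convergent with denominator <= 39 is p_2/q_2 = 190/27.
The closest fraction with denominator <= 39 is either p_2/q_2 or the intermediate fraction (k*p_2 + p_1)/(k*q_2 + q_1) with the largest k >= 1 whose denominator stays <= 39; these approach x as k grows, and every other convergent or intermediate fraction in range is farther away.
Largest k: floor((39 - q_1)/q_2) = floor((39 - 26)/27) = 0.
Since k = 0, no intermediate fraction beyond p_2/q_2 has denominator <= 39, so the convergent 190/27 is the closest (its error is |563*27 - 190*80|/(80*27) = 1/2160).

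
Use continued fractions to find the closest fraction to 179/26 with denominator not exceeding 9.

62/9

Expand x = 179/26 as a continued fraction with the Euclidean algorithm:
  179 = 6*26 + 23, so a_0 = 6.
  26 = 1*23 + 3, so a_1 = 1.
  23 = 7*3 + 2, so a_2 = 7.
  3 = 1*2 + 1, so a_3 = 1.
  2 = 2*1 + 0, so a_4 = 2.
so x = [6; 1, 7, 1, 2].
Convergents (p_i = a_i*p_{i-1} + p_{i-2}, q_i = a_i*q_{i-1} + q_{i-2} with p_{-2}=0, p_{-1}=1, q_{-2}=1, q_{-1}=0), until the denominator exceeds 9:
  i=0: a_0=6, p_0 = 6*1 + 0 = 6, q_0 = 6*0 + 1 = 1.
  i=1: a_1=1, p_1 = 1*6 + 1 = 7, q_1 = 1*1 + 0 = 1.
  i=2: a_2=7, p_2 = 7*7 + 6 = 55, q_2 = 7*1 + 1 = 8.
  i=3: a_3=1, p_3 = 1*55 + 7 = 62, q_3 = 1*8 + 1 = 9.
  i=4: a_4=2, p_4 = 2*62 + 55 = 179, q_4 = 2*9 + 8 = 26.
q_4 = 26 > 9, so the last convergent with denominator <= 9 is p_3/q_3 = 62/9.
The closest fraction with denominator <= 9 is either p_3/q_3 or the intermediate fraction (k*p_3 + p_2)/(k*q_3 + q_2) with the largest k >= 1 whose denominator stays <= 9; these approach x as k grows, and every other convergent or intermediate fraction in range is farther away.
Largest k: floor((9 - q_2)/q_3) = floor((9 - 8)/9) = 0.
Since k = 0, no intermediate fraction beyond p_3/q_3 has denominator <= 9, so the convergent 62/9 is the closest (its error is |179*9 - 62*26|/(26*9) = 1/234).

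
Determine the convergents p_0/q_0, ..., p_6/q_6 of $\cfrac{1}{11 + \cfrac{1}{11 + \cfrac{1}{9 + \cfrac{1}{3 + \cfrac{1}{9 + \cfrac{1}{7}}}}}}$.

0/1, 1/11, 11/122, 100/1109, 311/3449, 2899/32150, 20604/228499

Using the convergent recurrence p_i = a_i*p_{i-1} + p_{i-2}, q_i = a_i*q_{i-1} + q_{i-2} with p_{-2}=0, p_{-1}=1, q_{-2}=1, q_{-1}=0:
  i=0: a_0=0, p_0 = 0*1 + 0 = 0, q_0 = 0*0 + 1 = 1.
  i=1: a_1=11, p_1 = 11*0 + 1 = 1, q_1 = 11*1 + 0 = 11.
  i=2: a_2=11, p_2 = 11*1 + 0 = 11, q_2 = 11*11 + 1 = 122.
  i=3: a_3=9, p_3 = 9*11 + 1 = 100, q_3 = 9*122 + 11 = 1109.
  i=4: a_4=3, p_4 = 3*100 + 11 = 311, q_4 = 3*1109 + 122 = 3449.
  i=5: a_5=9, p_5 = 9*311 + 100 = 2899, q_5 = 9*3449 + 1109 = 32150.
  i=6: a_6=7, p_6 = 7*2899 + 311 = 20604, q_6 = 7*32150 + 3449 = 228499.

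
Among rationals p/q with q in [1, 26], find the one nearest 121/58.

Expand x = 121/58 as a continued fraction with the Euclidean algorithm:
  121 = 2*58 + 5, so a_0 = 2.
  58 = 11*5 + 3, so a_1 = 11.
  5 = 1*3 + 2, so a_2 = 1.
  3 = 1*2 + 1, so a_3 = 1.
  2 = 2*1 + 0, so a_4 = 2.
so x = [2; 11, 1, 1, 2].
Convergents (p_i = a_i*p_{i-1} + p_{i-2}, q_i = a_i*q_{i-1} + q_{i-2} with p_{-2}=0, p_{-1}=1, q_{-2}=1, q_{-1}=0), until the denominator exceeds 26:
  i=0: a_0=2, p_0 = 2*1 + 0 = 2, q_0 = 2*0 + 1 = 1.
  i=1: a_1=11, p_1 = 11*2 + 1 = 23, q_1 = 11*1 + 0 = 11.
  i=2: a_2=1, p_2 = 1*23 + 2 = 25, q_2 = 1*11 + 1 = 12.
  i=3: a_3=1, p_3 = 1*25 + 23 = 48, q_3 = 1*12 + 11 = 23.
  i=4: a_4=2, p_4 = 2*48 + 25 = 121, q_4 = 2*23 + 12 = 58.
q_4 = 58 > 26, so the last convergent with denominator <= 26 is p_3/q_3 = 48/23.
The closest fraction with denominator <= 26 is either p_3/q_3 or the intermediate fraction (k*p_3 + p_2)/(k*q_3 + q_2) with the largest k >= 1 whose denominator stays <= 26; these approach x as k grows, and every other convergent or intermediate fraction in range is farther away.
Largest k: floor((26 - q_2)/q_3) = floor((26 - 12)/23) = 0.
Since k = 0, no intermediate fraction beyond p_3/q_3 has denominator <= 26, so the convergent 48/23 is the closest (its error is |121*23 - 48*58|/(58*23) = 1/1334).

48/23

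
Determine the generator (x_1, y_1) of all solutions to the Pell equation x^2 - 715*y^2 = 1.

(x, y) = (75646, 2829)

First expand sqrt(715) as a continued fraction. With x_i = (sqrt(715) + m_i)/d_i and (m_0, d_0) = (0, 1): a_0 = floor(sqrt(715)) = 26, since 26^2 = 676 <= 715 < 729 = 27^2.
Iterate m_{i+1} = d_i*a_i - m_i, d_{i+1} = (715 - m_{i+1}^2)/d_i, a_{i+1} = floor((a_0 + m_{i+1})/d_{i+1}):
  m_1 = 1*26 - 0 = 26, d_1 = (715 - 26^2)/1 = 39/1 = 39, a_1 = floor((26 + 26)/39) = 1.
  m_2 = 39*1 - 26 = 13, d_2 = (715 - 13^2)/39 = 546/39 = 14, a_2 = floor((26 + 13)/14) = 2.
  m_3 = 14*2 - 13 = 15, d_3 = (715 - 15^2)/14 = 490/14 = 35, a_3 = floor((26 + 15)/35) = 1.
  m_4 = 35*1 - 15 = 20, d_4 = (715 - 20^2)/35 = 315/35 = 9, a_4 = floor((26 + 20)/9) = 5.
  m_5 = 9*5 - 20 = 25, d_5 = (715 - 25^2)/9 = 90/9 = 10, a_5 = floor((26 + 25)/10) = 5.
  m_6 = 10*5 - 25 = 25, d_6 = (715 - 25^2)/10 = 90/10 = 9, a_6 = floor((26 + 25)/9) = 5.
  m_7 = 9*5 - 25 = 20, d_7 = (715 - 20^2)/9 = 315/9 = 35, a_7 = floor((26 + 20)/35) = 1.
  m_8 = 35*1 - 20 = 15, d_8 = (715 - 15^2)/35 = 490/35 = 14, a_8 = floor((26 + 15)/14) = 2.
  m_9 = 14*2 - 15 = 13, d_9 = (715 - 13^2)/14 = 546/14 = 39, a_9 = floor((26 + 13)/39) = 1.
  m_10 = 39*1 - 13 = 26, d_10 = (715 - 26^2)/39 = 39/39 = 1, a_10 = floor((26 + 26)/1) = 52.
  m_11 = 1*52 - 26 = 26, d_11 = (715 - 26^2)/1 = 39/1 = 39: (m_11, d_11) = (m_1, d_1) = (26, 39), so from here the quotients repeat a_1, ..., a_10; the period length is 10.
So sqrt(715) = [26; (1, 2, 1, 5, 5, 5, 1, 2, 1, 52)] with period length k = 10.
k is even, so the fundamental solution of x^2 - 715y^2 = 1 is (p_{k-1}, q_{k-1}) = (p_9, q_9); compute convergents through index 9.
Convergents (p_i = a_i*p_{i-1} + p_{i-2}, q_i = a_i*q_{i-1} + q_{i-2} with p_{-2}=0, p_{-1}=1, q_{-2}=1, q_{-1}=0):
  i=0: a_0=26, p_0 = 26*1 + 0 = 26, q_0 = 26*0 + 1 = 1.
  i=1: a_1=1, p_1 = 1*26 + 1 = 27, q_1 = 1*1 + 0 = 1.
  i=2: a_2=2, p_2 = 2*27 + 26 = 80, q_2 = 2*1 + 1 = 3.
  i=3: a_3=1, p_3 = 1*80 + 27 = 107, q_3 = 1*3 + 1 = 4.
  i=4: a_4=5, p_4 = 5*107 + 80 = 615, q_4 = 5*4 + 3 = 23.
  i=5: a_5=5, p_5 = 5*615 + 107 = 3182, q_5 = 5*23 + 4 = 119.
  i=6: a_6=5, p_6 = 5*3182 + 615 = 16525, q_6 = 5*119 + 23 = 618.
  i=7: a_7=1, p_7 = 1*16525 + 3182 = 19707, q_7 = 1*618 + 119 = 737.
  i=8: a_8=2, p_8 = 2*19707 + 16525 = 55939, q_8 = 2*737 + 618 = 2092.
  i=9: a_9=1, p_9 = 1*55939 + 19707 = 75646, q_9 = 1*2092 + 737 = 2829.
Check: 75646^2 - 715*2829^2 = 5722317316 - 5722317315 = 1, so (x, y) = (75646, 2829) solves the equation, and by the theorem it is the least positive solution.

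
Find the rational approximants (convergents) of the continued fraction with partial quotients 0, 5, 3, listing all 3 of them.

Using the convergent recurrence p_i = a_i*p_{i-1} + p_{i-2}, q_i = a_i*q_{i-1} + q_{i-2} with p_{-2}=0, p_{-1}=1, q_{-2}=1, q_{-1}=0:
  i=0: a_0=0, p_0 = 0*1 + 0 = 0, q_0 = 0*0 + 1 = 1.
  i=1: a_1=5, p_1 = 5*0 + 1 = 1, q_1 = 5*1 + 0 = 5.
  i=2: a_2=3, p_2 = 3*1 + 0 = 3, q_2 = 3*5 + 1 = 16.

0/1, 1/5, 3/16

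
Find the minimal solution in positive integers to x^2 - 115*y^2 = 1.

First expand sqrt(115) as a continued fraction. With x_i = (sqrt(115) + m_i)/d_i and (m_0, d_0) = (0, 1): a_0 = floor(sqrt(115)) = 10, since 10^2 = 100 <= 115 < 121 = 11^2.
Iterate m_{i+1} = d_i*a_i - m_i, d_{i+1} = (115 - m_{i+1}^2)/d_i, a_{i+1} = floor((a_0 + m_{i+1})/d_{i+1}):
  m_1 = 1*10 - 0 = 10, d_1 = (115 - 10^2)/1 = 15/1 = 15, a_1 = floor((10 + 10)/15) = 1.
  m_2 = 15*1 - 10 = 5, d_2 = (115 - 5^2)/15 = 90/15 = 6, a_2 = floor((10 + 5)/6) = 2.
  m_3 = 6*2 - 5 = 7, d_3 = (115 - 7^2)/6 = 66/6 = 11, a_3 = floor((10 + 7)/11) = 1.
  m_4 = 11*1 - 7 = 4, d_4 = (115 - 4^2)/11 = 99/11 = 9, a_4 = floor((10 + 4)/9) = 1.
  m_5 = 9*1 - 4 = 5, d_5 = (115 - 5^2)/9 = 90/9 = 10, a_5 = floor((10 + 5)/10) = 1.
  m_6 = 10*1 - 5 = 5, d_6 = (115 - 5^2)/10 = 90/10 = 9, a_6 = floor((10 + 5)/9) = 1.
  m_7 = 9*1 - 5 = 4, d_7 = (115 - 4^2)/9 = 99/9 = 11, a_7 = floor((10 + 4)/11) = 1.
  m_8 = 11*1 - 4 = 7, d_8 = (115 - 7^2)/11 = 66/11 = 6, a_8 = floor((10 + 7)/6) = 2.
  m_9 = 6*2 - 7 = 5, d_9 = (115 - 5^2)/6 = 90/6 = 15, a_9 = floor((10 + 5)/15) = 1.
  m_10 = 15*1 - 5 = 10, d_10 = (115 - 10^2)/15 = 15/15 = 1, a_10 = floor((10 + 10)/1) = 20.
  m_11 = 1*20 - 10 = 10, d_11 = (115 - 10^2)/1 = 15/1 = 15: (m_11, d_11) = (m_1, d_1) = (10, 15), so from here the quotients repeat a_1, ..., a_10; the period length is 10.
So sqrt(115) = [10; (1, 2, 1, 1, 1, 1, 1, 2, 1, 20)] with period length k = 10.
k is even, so the fundamental solution of x^2 - 115y^2 = 1 is (p_{k-1}, q_{k-1}) = (p_9, q_9); compute convergents through index 9.
Convergents (p_i = a_i*p_{i-1} + p_{i-2}, q_i = a_i*q_{i-1} + q_{i-2} with p_{-2}=0, p_{-1}=1, q_{-2}=1, q_{-1}=0):
  i=0: a_0=10, p_0 = 10*1 + 0 = 10, q_0 = 10*0 + 1 = 1.
  i=1: a_1=1, p_1 = 1*10 + 1 = 11, q_1 = 1*1 + 0 = 1.
  i=2: a_2=2, p_2 = 2*11 + 10 = 32, q_2 = 2*1 + 1 = 3.
  i=3: a_3=1, p_3 = 1*32 + 11 = 43, q_3 = 1*3 + 1 = 4.
  i=4: a_4=1, p_4 = 1*43 + 32 = 75, q_4 = 1*4 + 3 = 7.
  i=5: a_5=1, p_5 = 1*75 + 43 = 118, q_5 = 1*7 + 4 = 11.
  i=6: a_6=1, p_6 = 1*118 + 75 = 193, q_6 = 1*11 + 7 = 18.
  i=7: a_7=1, p_7 = 1*193 + 118 = 311, q_7 = 1*18 + 11 = 29.
  i=8: a_8=2, p_8 = 2*311 + 193 = 815, q_8 = 2*29 + 18 = 76.
  i=9: a_9=1, p_9 = 1*815 + 311 = 1126, q_9 = 1*76 + 29 = 105.
Check: 1126^2 - 115*105^2 = 1267876 - 1267875 = 1, so (x, y) = (1126, 105) solves the equation, and by the theorem it is the least positive solution.

(x, y) = (1126, 105)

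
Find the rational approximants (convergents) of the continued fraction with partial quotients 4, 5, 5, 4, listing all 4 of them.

Using the convergent recurrence p_i = a_i*p_{i-1} + p_{i-2}, q_i = a_i*q_{i-1} + q_{i-2} with p_{-2}=0, p_{-1}=1, q_{-2}=1, q_{-1}=0:
  i=0: a_0=4, p_0 = 4*1 + 0 = 4, q_0 = 4*0 + 1 = 1.
  i=1: a_1=5, p_1 = 5*4 + 1 = 21, q_1 = 5*1 + 0 = 5.
  i=2: a_2=5, p_2 = 5*21 + 4 = 109, q_2 = 5*5 + 1 = 26.
  i=3: a_3=4, p_3 = 4*109 + 21 = 457, q_3 = 4*26 + 5 = 109.

4/1, 21/5, 109/26, 457/109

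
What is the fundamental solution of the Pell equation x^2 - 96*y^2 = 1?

First expand sqrt(96) as a continued fraction. With x_i = (sqrt(96) + m_i)/d_i and (m_0, d_0) = (0, 1): a_0 = floor(sqrt(96)) = 9, since 9^2 = 81 <= 96 < 100 = 10^2.
Iterate m_{i+1} = d_i*a_i - m_i, d_{i+1} = (96 - m_{i+1}^2)/d_i, a_{i+1} = floor((a_0 + m_{i+1})/d_{i+1}):
  m_1 = 1*9 - 0 = 9, d_1 = (96 - 9^2)/1 = 15/1 = 15, a_1 = floor((9 + 9)/15) = 1.
  m_2 = 15*1 - 9 = 6, d_2 = (96 - 6^2)/15 = 60/15 = 4, a_2 = floor((9 + 6)/4) = 3.
  m_3 = 4*3 - 6 = 6, d_3 = (96 - 6^2)/4 = 60/4 = 15, a_3 = floor((9 + 6)/15) = 1.
  m_4 = 15*1 - 6 = 9, d_4 = (96 - 9^2)/15 = 15/15 = 1, a_4 = floor((9 + 9)/1) = 18.
  m_5 = 1*18 - 9 = 9, d_5 = (96 - 9^2)/1 = 15/1 = 15: (m_5, d_5) = (m_1, d_1) = (9, 15), so from here the quotients repeat a_1, ..., a_4; the period length is 4.
So sqrt(96) = [9; (1, 3, 1, 18)] with period length k = 4.
k is even, so the fundamental solution of x^2 - 96y^2 = 1 is (p_{k-1}, q_{k-1}) = (p_3, q_3); compute convergents through index 3.
Convergents (p_i = a_i*p_{i-1} + p_{i-2}, q_i = a_i*q_{i-1} + q_{i-2} with p_{-2}=0, p_{-1}=1, q_{-2}=1, q_{-1}=0):
  i=0: a_0=9, p_0 = 9*1 + 0 = 9, q_0 = 9*0 + 1 = 1.
  i=1: a_1=1, p_1 = 1*9 + 1 = 10, q_1 = 1*1 + 0 = 1.
  i=2: a_2=3, p_2 = 3*10 + 9 = 39, q_2 = 3*1 + 1 = 4.
  i=3: a_3=1, p_3 = 1*39 + 10 = 49, q_3 = 1*4 + 1 = 5.
Check: 49^2 - 96*5^2 = 2401 - 2400 = 1, so (x, y) = (49, 5) solves the equation, and by the theorem it is the least positive solution.

(x, y) = (49, 5)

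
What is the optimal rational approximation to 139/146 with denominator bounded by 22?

Expand x = 139/146 as a continued fraction with the Euclidean algorithm:
  139 = 0*146 + 139, so a_0 = 0.
  146 = 1*139 + 7, so a_1 = 1.
  139 = 19*7 + 6, so a_2 = 19.
  7 = 1*6 + 1, so a_3 = 1.
  6 = 6*1 + 0, so a_4 = 6.
so x = [0; 1, 19, 1, 6].
Convergents (p_i = a_i*p_{i-1} + p_{i-2}, q_i = a_i*q_{i-1} + q_{i-2} with p_{-2}=0, p_{-1}=1, q_{-2}=1, q_{-1}=0), until the denominator exceeds 22:
  i=0: a_0=0, p_0 = 0*1 + 0 = 0, q_0 = 0*0 + 1 = 1.
  i=1: a_1=1, p_1 = 1*0 + 1 = 1, q_1 = 1*1 + 0 = 1.
  i=2: a_2=19, p_2 = 19*1 + 0 = 19, q_2 = 19*1 + 1 = 20.
  i=3: a_3=1, p_3 = 1*19 + 1 = 20, q_3 = 1*20 + 1 = 21.
  i=4: a_4=6, p_4 = 6*20 + 19 = 139, q_4 = 6*21 + 20 = 146.
q_4 = 146 > 22, so the last convergent with denominator <= 22 is p_3/q_3 = 20/21.
The closest fraction with denominator <= 22 is either p_3/q_3 or the intermediate fraction (k*p_3 + p_2)/(k*q_3 + q_2) with the largest k >= 1 whose denominator stays <= 22; these approach x as k grows, and every other convergent or intermediate fraction in range is farther away.
Largest k: floor((22 - q_2)/q_3) = floor((22 - 20)/21) = 0.
Since k = 0, no intermediate fraction beyond p_3/q_3 has denominator <= 22, so the convergent 20/21 is the closest (its error is |139*21 - 20*146|/(146*21) = 1/3066).

20/21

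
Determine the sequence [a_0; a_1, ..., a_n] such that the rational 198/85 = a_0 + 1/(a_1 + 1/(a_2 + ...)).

Run the Euclidean algorithm on 198 and 85; the successive quotients are the partial quotients a_0, a_1, ... (each step inverts the fractional part left over by the previous one):
  198 = 2*85 + 28, so a_0 = 2.
  85 = 3*28 + 1, so a_1 = 3.
  28 = 28*1 + 0, so a_2 = 28.
The remainder reaches 0 after 3 divisions, so the expansion has 3 partial quotients, read off in order.

[2; 3, 28]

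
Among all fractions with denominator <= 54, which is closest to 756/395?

Expand x = 756/395 as a continued fraction with the Euclidean algorithm:
  756 = 1*395 + 361, so a_0 = 1.
  395 = 1*361 + 34, so a_1 = 1.
  361 = 10*34 + 21, so a_2 = 10.
  34 = 1*21 + 13, so a_3 = 1.
  21 = 1*13 + 8, so a_4 = 1.
  13 = 1*8 + 5, so a_5 = 1.
  8 = 1*5 + 3, so a_6 = 1.
  5 = 1*3 + 2, so a_7 = 1.
  3 = 1*2 + 1, so a_8 = 1.
  2 = 2*1 + 0, so a_9 = 2.
so x = [1; 1, 10, 1, 1, 1, 1, 1, 1, 2].
Convergents (p_i = a_i*p_{i-1} + p_{i-2}, q_i = a_i*q_{i-1} + q_{i-2} with p_{-2}=0, p_{-1}=1, q_{-2}=1, q_{-1}=0), until the denominator exceeds 54:
  i=0: a_0=1, p_0 = 1*1 + 0 = 1, q_0 = 1*0 + 1 = 1.
  i=1: a_1=1, p_1 = 1*1 + 1 = 2, q_1 = 1*1 + 0 = 1.
  i=2: a_2=10, p_2 = 10*2 + 1 = 21, q_2 = 10*1 + 1 = 11.
  i=3: a_3=1, p_3 = 1*21 + 2 = 23, q_3 = 1*11 + 1 = 12.
  i=4: a_4=1, p_4 = 1*23 + 21 = 44, q_4 = 1*12 + 11 = 23.
  i=5: a_5=1, p_5 = 1*44 + 23 = 67, q_5 = 1*23 + 12 = 35.
  i=6: a_6=1, p_6 = 1*67 + 44 = 111, q_6 = 1*35 + 23 = 58.
q_6 = 58 > 54, so the last convergent with denominator <= 54 is p_5/q_5 = 67/35.
The closest fraction with denominator <= 54 is either p_5/q_5 or the intermediate fraction (k*p_5 + p_4)/(k*q_5 + q_4) with the largest k >= 1 whose denominator stays <= 54; these approach x as k grows, and every other convergent or intermediate fraction in range is farther away.
Largest k: floor((54 - q_4)/q_5) = floor((54 - 23)/35) = 0.
Since k = 0, no intermediate fraction beyond p_5/q_5 has denominator <= 54, so the convergent 67/35 is the closest (its error is |756*35 - 67*395|/(395*35) = 5/13825).

67/35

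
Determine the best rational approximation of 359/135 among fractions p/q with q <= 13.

Expand x = 359/135 as a continued fraction with the Euclidean algorithm:
  359 = 2*135 + 89, so a_0 = 2.
  135 = 1*89 + 46, so a_1 = 1.
  89 = 1*46 + 43, so a_2 = 1.
  46 = 1*43 + 3, so a_3 = 1.
  43 = 14*3 + 1, so a_4 = 14.
  3 = 3*1 + 0, so a_5 = 3.
so x = [2; 1, 1, 1, 14, 3].
Convergents (p_i = a_i*p_{i-1} + p_{i-2}, q_i = a_i*q_{i-1} + q_{i-2} with p_{-2}=0, p_{-1}=1, q_{-2}=1, q_{-1}=0), until the denominator exceeds 13:
  i=0: a_0=2, p_0 = 2*1 + 0 = 2, q_0 = 2*0 + 1 = 1.
  i=1: a_1=1, p_1 = 1*2 + 1 = 3, q_1 = 1*1 + 0 = 1.
  i=2: a_2=1, p_2 = 1*3 + 2 = 5, q_2 = 1*1 + 1 = 2.
  i=3: a_3=1, p_3 = 1*5 + 3 = 8, q_3 = 1*2 + 1 = 3.
  i=4: a_4=14, p_4 = 14*8 + 5 = 117, q_4 = 14*3 + 2 = 44.
q_4 = 44 > 13, so the last convergent with denominator <= 13 is p_3/q_3 = 8/3.
The closest fraction with denominator <= 13 is either p_3/q_3 or the intermediate fraction (k*p_3 + p_2)/(k*q_3 + q_2) with the largest k >= 1 whose denominator stays <= 13; these approach x as k grows, and every other convergent or intermediate fraction in range is farther away.
Largest k: floor((13 - q_2)/q_3) = floor((13 - 2)/3) = 3.
That gives (3*8 + 5)/(3*3 + 2) = 29/11.
Compare the errors: |x - 8/3| = |359*3 - 8*135|/(135*3) = 3/405, and |x - 29/11| = |359*11 - 29*135|/(135*11) = 34/1485.
Cross-multiplying, 3*1485 = 4455 < 13770 = 34*405, so 3/405 is smaller: the convergent 8/3 is closer to x than 29/11.

8/3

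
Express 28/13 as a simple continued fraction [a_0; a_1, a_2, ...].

Run the Euclidean algorithm on 28 and 13; the successive quotients are the partial quotients a_0, a_1, ... (each step inverts the fractional part left over by the previous one):
  28 = 2*13 + 2, so a_0 = 2.
  13 = 6*2 + 1, so a_1 = 6.
  2 = 2*1 + 0, so a_2 = 2.
The remainder reaches 0 after 3 divisions, so the expansion has 3 partial quotients, read off in order.

[2; 6, 2]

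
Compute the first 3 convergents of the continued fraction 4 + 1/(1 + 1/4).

4/1, 5/1, 24/5

Using the convergent recurrence p_i = a_i*p_{i-1} + p_{i-2}, q_i = a_i*q_{i-1} + q_{i-2} with p_{-2}=0, p_{-1}=1, q_{-2}=1, q_{-1}=0:
  i=0: a_0=4, p_0 = 4*1 + 0 = 4, q_0 = 4*0 + 1 = 1.
  i=1: a_1=1, p_1 = 1*4 + 1 = 5, q_1 = 1*1 + 0 = 1.
  i=2: a_2=4, p_2 = 4*5 + 4 = 24, q_2 = 4*1 + 1 = 5.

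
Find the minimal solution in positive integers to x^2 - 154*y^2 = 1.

First expand sqrt(154) as a continued fraction. With x_i = (sqrt(154) + m_i)/d_i and (m_0, d_0) = (0, 1): a_0 = floor(sqrt(154)) = 12, since 12^2 = 144 <= 154 < 169 = 13^2.
Iterate m_{i+1} = d_i*a_i - m_i, d_{i+1} = (154 - m_{i+1}^2)/d_i, a_{i+1} = floor((a_0 + m_{i+1})/d_{i+1}):
  m_1 = 1*12 - 0 = 12, d_1 = (154 - 12^2)/1 = 10/1 = 10, a_1 = floor((12 + 12)/10) = 2.
  m_2 = 10*2 - 12 = 8, d_2 = (154 - 8^2)/10 = 90/10 = 9, a_2 = floor((12 + 8)/9) = 2.
  m_3 = 9*2 - 8 = 10, d_3 = (154 - 10^2)/9 = 54/9 = 6, a_3 = floor((12 + 10)/6) = 3.
  m_4 = 6*3 - 10 = 8, d_4 = (154 - 8^2)/6 = 90/6 = 15, a_4 = floor((12 + 8)/15) = 1.
  m_5 = 15*1 - 8 = 7, d_5 = (154 - 7^2)/15 = 105/15 = 7, a_5 = floor((12 + 7)/7) = 2.
  m_6 = 7*2 - 7 = 7, d_6 = (154 - 7^2)/7 = 105/7 = 15, a_6 = floor((12 + 7)/15) = 1.
  m_7 = 15*1 - 7 = 8, d_7 = (154 - 8^2)/15 = 90/15 = 6, a_7 = floor((12 + 8)/6) = 3.
  m_8 = 6*3 - 8 = 10, d_8 = (154 - 10^2)/6 = 54/6 = 9, a_8 = floor((12 + 10)/9) = 2.
  m_9 = 9*2 - 10 = 8, d_9 = (154 - 8^2)/9 = 90/9 = 10, a_9 = floor((12 + 8)/10) = 2.
  m_10 = 10*2 - 8 = 12, d_10 = (154 - 12^2)/10 = 10/10 = 1, a_10 = floor((12 + 12)/1) = 24.
  m_11 = 1*24 - 12 = 12, d_11 = (154 - 12^2)/1 = 10/1 = 10: (m_11, d_11) = (m_1, d_1) = (12, 10), so from here the quotients repeat a_1, ..., a_10; the period length is 10.
So sqrt(154) = [12; (2, 2, 3, 1, 2, 1, 3, 2, 2, 24)] with period length k = 10.
k is even, so the fundamental solution of x^2 - 154y^2 = 1 is (p_{k-1}, q_{k-1}) = (p_9, q_9); compute convergents through index 9.
Convergents (p_i = a_i*p_{i-1} + p_{i-2}, q_i = a_i*q_{i-1} + q_{i-2} with p_{-2}=0, p_{-1}=1, q_{-2}=1, q_{-1}=0):
  i=0: a_0=12, p_0 = 12*1 + 0 = 12, q_0 = 12*0 + 1 = 1.
  i=1: a_1=2, p_1 = 2*12 + 1 = 25, q_1 = 2*1 + 0 = 2.
  i=2: a_2=2, p_2 = 2*25 + 12 = 62, q_2 = 2*2 + 1 = 5.
  i=3: a_3=3, p_3 = 3*62 + 25 = 211, q_3 = 3*5 + 2 = 17.
  i=4: a_4=1, p_4 = 1*211 + 62 = 273, q_4 = 1*17 + 5 = 22.
  i=5: a_5=2, p_5 = 2*273 + 211 = 757, q_5 = 2*22 + 17 = 61.
  i=6: a_6=1, p_6 = 1*757 + 273 = 1030, q_6 = 1*61 + 22 = 83.
  i=7: a_7=3, p_7 = 3*1030 + 757 = 3847, q_7 = 3*83 + 61 = 310.
  i=8: a_8=2, p_8 = 2*3847 + 1030 = 8724, q_8 = 2*310 + 83 = 703.
  i=9: a_9=2, p_9 = 2*8724 + 3847 = 21295, q_9 = 2*703 + 310 = 1716.
Check: 21295^2 - 154*1716^2 = 453477025 - 453477024 = 1, so (x, y) = (21295, 1716) solves the equation, and by the theorem it is the least positive solution.

(x, y) = (21295, 1716)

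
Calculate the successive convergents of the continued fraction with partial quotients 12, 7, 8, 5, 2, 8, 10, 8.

Using the convergent recurrence p_i = a_i*p_{i-1} + p_{i-2}, q_i = a_i*q_{i-1} + q_{i-2} with p_{-2}=0, p_{-1}=1, q_{-2}=1, q_{-1}=0:
  i=0: a_0=12, p_0 = 12*1 + 0 = 12, q_0 = 12*0 + 1 = 1.
  i=1: a_1=7, p_1 = 7*12 + 1 = 85, q_1 = 7*1 + 0 = 7.
  i=2: a_2=8, p_2 = 8*85 + 12 = 692, q_2 = 8*7 + 1 = 57.
  i=3: a_3=5, p_3 = 5*692 + 85 = 3545, q_3 = 5*57 + 7 = 292.
  i=4: a_4=2, p_4 = 2*3545 + 692 = 7782, q_4 = 2*292 + 57 = 641.
  i=5: a_5=8, p_5 = 8*7782 + 3545 = 65801, q_5 = 8*641 + 292 = 5420.
  i=6: a_6=10, p_6 = 10*65801 + 7782 = 665792, q_6 = 10*5420 + 641 = 54841.
  i=7: a_7=8, p_7 = 8*665792 + 65801 = 5392137, q_7 = 8*54841 + 5420 = 444148.

12/1, 85/7, 692/57, 3545/292, 7782/641, 65801/5420, 665792/54841, 5392137/444148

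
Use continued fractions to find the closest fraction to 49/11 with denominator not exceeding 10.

40/9

Expand x = 49/11 as a continued fraction with the Euclidean algorithm:
  49 = 4*11 + 5, so a_0 = 4.
  11 = 2*5 + 1, so a_1 = 2.
  5 = 5*1 + 0, so a_2 = 5.
so x = [4; 2, 5].
Convergents (p_i = a_i*p_{i-1} + p_{i-2}, q_i = a_i*q_{i-1} + q_{i-2} with p_{-2}=0, p_{-1}=1, q_{-2}=1, q_{-1}=0), until the denominator exceeds 10:
  i=0: a_0=4, p_0 = 4*1 + 0 = 4, q_0 = 4*0 + 1 = 1.
  i=1: a_1=2, p_1 = 2*4 + 1 = 9, q_1 = 2*1 + 0 = 2.
  i=2: a_2=5, p_2 = 5*9 + 4 = 49, q_2 = 5*2 + 1 = 11.
q_2 = 11 > 10, so the last convergent with denominator <= 10 is p_1/q_1 = 9/2.
The closest fraction with denominator <= 10 is either p_1/q_1 or the intermediate fraction (k*p_1 + p_0)/(k*q_1 + q_0) with the largest k >= 1 whose denominator stays <= 10; these approach x as k grows, and every other convergent or intermediate fraction in range is farther away.
Largest k: floor((10 - q_0)/q_1) = floor((10 - 1)/2) = 4.
That gives (4*9 + 4)/(4*2 + 1) = 40/9.
Compare the errors: |x - 9/2| = |49*2 - 9*11|/(11*2) = 1/22, and |x - 40/9| = |49*9 - 40*11|/(11*9) = 1/99.
Cross-multiplying, 1*22 = 22 < 99 = 1*99, so 1/99 is smaller: the intermediate fraction 40/9 is closer to x than 9/2.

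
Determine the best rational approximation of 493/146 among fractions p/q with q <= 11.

Expand x = 493/146 as a continued fraction with the Euclidean algorithm:
  493 = 3*146 + 55, so a_0 = 3.
  146 = 2*55 + 36, so a_1 = 2.
  55 = 1*36 + 19, so a_2 = 1.
  36 = 1*19 + 17, so a_3 = 1.
  19 = 1*17 + 2, so a_4 = 1.
  17 = 8*2 + 1, so a_5 = 8.
  2 = 2*1 + 0, so a_6 = 2.
so x = [3; 2, 1, 1, 1, 8, 2].
Convergents (p_i = a_i*p_{i-1} + p_{i-2}, q_i = a_i*q_{i-1} + q_{i-2} with p_{-2}=0, p_{-1}=1, q_{-2}=1, q_{-1}=0), until the denominator exceeds 11:
  i=0: a_0=3, p_0 = 3*1 + 0 = 3, q_0 = 3*0 + 1 = 1.
  i=1: a_1=2, p_1 = 2*3 + 1 = 7, q_1 = 2*1 + 0 = 2.
  i=2: a_2=1, p_2 = 1*7 + 3 = 10, q_2 = 1*2 + 1 = 3.
  i=3: a_3=1, p_3 = 1*10 + 7 = 17, q_3 = 1*3 + 2 = 5.
  i=4: a_4=1, p_4 = 1*17 + 10 = 27, q_4 = 1*5 + 3 = 8.
  i=5: a_5=8, p_5 = 8*27 + 17 = 233, q_5 = 8*8 + 5 = 69.
q_5 = 69 > 11, so the last convergent with denominator <= 11 is p_4/q_4 = 27/8.
The closest fraction with denominator <= 11 is either p_4/q_4 or the intermediate fraction (k*p_4 + p_3)/(k*q_4 + q_3) with the largest k >= 1 whose denominator stays <= 11; these approach x as k grows, and every other convergent or intermediate fraction in range is farther away.
Largest k: floor((11 - q_3)/q_4) = floor((11 - 5)/8) = 0.
Since k = 0, no intermediate fraction beyond p_4/q_4 has denominator <= 11, so the convergent 27/8 is the closest (its error is |493*8 - 27*146|/(146*8) = 2/1168).

27/8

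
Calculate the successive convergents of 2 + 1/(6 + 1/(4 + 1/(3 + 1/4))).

2/1, 13/6, 54/25, 175/81, 754/349

Using the convergent recurrence p_i = a_i*p_{i-1} + p_{i-2}, q_i = a_i*q_{i-1} + q_{i-2} with p_{-2}=0, p_{-1}=1, q_{-2}=1, q_{-1}=0:
  i=0: a_0=2, p_0 = 2*1 + 0 = 2, q_0 = 2*0 + 1 = 1.
  i=1: a_1=6, p_1 = 6*2 + 1 = 13, q_1 = 6*1 + 0 = 6.
  i=2: a_2=4, p_2 = 4*13 + 2 = 54, q_2 = 4*6 + 1 = 25.
  i=3: a_3=3, p_3 = 3*54 + 13 = 175, q_3 = 3*25 + 6 = 81.
  i=4: a_4=4, p_4 = 4*175 + 54 = 754, q_4 = 4*81 + 25 = 349.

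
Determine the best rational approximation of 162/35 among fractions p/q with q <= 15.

37/8

Expand x = 162/35 as a continued fraction with the Euclidean algorithm:
  162 = 4*35 + 22, so a_0 = 4.
  35 = 1*22 + 13, so a_1 = 1.
  22 = 1*13 + 9, so a_2 = 1.
  13 = 1*9 + 4, so a_3 = 1.
  9 = 2*4 + 1, so a_4 = 2.
  4 = 4*1 + 0, so a_5 = 4.
so x = [4; 1, 1, 1, 2, 4].
Convergents (p_i = a_i*p_{i-1} + p_{i-2}, q_i = a_i*q_{i-1} + q_{i-2} with p_{-2}=0, p_{-1}=1, q_{-2}=1, q_{-1}=0), until the denominator exceeds 15:
  i=0: a_0=4, p_0 = 4*1 + 0 = 4, q_0 = 4*0 + 1 = 1.
  i=1: a_1=1, p_1 = 1*4 + 1 = 5, q_1 = 1*1 + 0 = 1.
  i=2: a_2=1, p_2 = 1*5 + 4 = 9, q_2 = 1*1 + 1 = 2.
  i=3: a_3=1, p_3 = 1*9 + 5 = 14, q_3 = 1*2 + 1 = 3.
  i=4: a_4=2, p_4 = 2*14 + 9 = 37, q_4 = 2*3 + 2 = 8.
  i=5: a_5=4, p_5 = 4*37 + 14 = 162, q_5 = 4*8 + 3 = 35.
q_5 = 35 > 15, so the last convergent with denominator <= 15 is p_4/q_4 = 37/8.
The closest fraction with denominator <= 15 is either p_4/q_4 or the intermediate fraction (k*p_4 + p_3)/(k*q_4 + q_3) with the largest k >= 1 whose denominator stays <= 15; these approach x as k grows, and every other convergent or intermediate fraction in range is farther away.
Largest k: floor((15 - q_3)/q_4) = floor((15 - 3)/8) = 1.
That gives (1*37 + 14)/(1*8 + 3) = 51/11.
Compare the errors: |x - 37/8| = |162*8 - 37*35|/(35*8) = 1/280, and |x - 51/11| = |162*11 - 51*35|/(35*11) = 3/385.
Cross-multiplying, 1*385 = 385 < 840 = 3*280, so 1/280 is smaller: the convergent 37/8 is closer to x than 51/11.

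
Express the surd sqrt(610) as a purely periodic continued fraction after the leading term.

Write x_i = (sqrt(610) + m_i)/d_i with (m_0, d_0) = (0, 1). a_0 = floor(sqrt(610)) = 24, since 24^2 = 576 <= 610 < 625 = 25^2.
Iterate m_{i+1} = d_i*a_i - m_i, d_{i+1} = (610 - m_{i+1}^2)/d_i, a_{i+1} = floor((a_0 + m_{i+1})/d_{i+1}):
  m_1 = 1*24 - 0 = 24, d_1 = (610 - 24^2)/1 = 34/1 = 34, a_1 = floor((24 + 24)/34) = 1.
  m_2 = 34*1 - 24 = 10, d_2 = (610 - 10^2)/34 = 510/34 = 15, a_2 = floor((24 + 10)/15) = 2.
  m_3 = 15*2 - 10 = 20, d_3 = (610 - 20^2)/15 = 210/15 = 14, a_3 = floor((24 + 20)/14) = 3.
  m_4 = 14*3 - 20 = 22, d_4 = (610 - 22^2)/14 = 126/14 = 9, a_4 = floor((24 + 22)/9) = 5.
  m_5 = 9*5 - 22 = 23, d_5 = (610 - 23^2)/9 = 81/9 = 9, a_5 = floor((24 + 23)/9) = 5.
  m_6 = 9*5 - 23 = 22, d_6 = (610 - 22^2)/9 = 126/9 = 14, a_6 = floor((24 + 22)/14) = 3.
  m_7 = 14*3 - 22 = 20, d_7 = (610 - 20^2)/14 = 210/14 = 15, a_7 = floor((24 + 20)/15) = 2.
  m_8 = 15*2 - 20 = 10, d_8 = (610 - 10^2)/15 = 510/15 = 34, a_8 = floor((24 + 10)/34) = 1.
  m_9 = 34*1 - 10 = 24, d_9 = (610 - 24^2)/34 = 34/34 = 1, a_9 = floor((24 + 24)/1) = 48.
  m_10 = 1*48 - 24 = 24, d_10 = (610 - 24^2)/1 = 34/1 = 34: (m_10, d_10) = (m_1, d_1) = (24, 34), so from here the quotients repeat a_1, ..., a_9; the period length is 9.
Hence the expansion of sqrt(610) is a_0 = 24 followed by the repeating block 1, 2, 3, 5, 5, 3, 2, 1, 48 (period 9).

[24; (1, 2, 3, 5, 5, 3, 2, 1, 48)]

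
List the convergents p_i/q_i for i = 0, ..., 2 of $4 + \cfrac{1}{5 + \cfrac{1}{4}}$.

Using the convergent recurrence p_i = a_i*p_{i-1} + p_{i-2}, q_i = a_i*q_{i-1} + q_{i-2} with p_{-2}=0, p_{-1}=1, q_{-2}=1, q_{-1}=0:
  i=0: a_0=4, p_0 = 4*1 + 0 = 4, q_0 = 4*0 + 1 = 1.
  i=1: a_1=5, p_1 = 5*4 + 1 = 21, q_1 = 5*1 + 0 = 5.
  i=2: a_2=4, p_2 = 4*21 + 4 = 88, q_2 = 4*5 + 1 = 21.

4/1, 21/5, 88/21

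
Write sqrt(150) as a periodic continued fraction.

[12; (4, 24)]

Write x_i = (sqrt(150) + m_i)/d_i with (m_0, d_0) = (0, 1). a_0 = floor(sqrt(150)) = 12, since 12^2 = 144 <= 150 < 169 = 13^2.
Iterate m_{i+1} = d_i*a_i - m_i, d_{i+1} = (150 - m_{i+1}^2)/d_i, a_{i+1} = floor((a_0 + m_{i+1})/d_{i+1}):
  m_1 = 1*12 - 0 = 12, d_1 = (150 - 12^2)/1 = 6/1 = 6, a_1 = floor((12 + 12)/6) = 4.
  m_2 = 6*4 - 12 = 12, d_2 = (150 - 12^2)/6 = 6/6 = 1, a_2 = floor((12 + 12)/1) = 24.
  m_3 = 1*24 - 12 = 12, d_3 = (150 - 12^2)/1 = 6/1 = 6: (m_3, d_3) = (m_1, d_1) = (12, 6), so from here the quotients repeat a_1, a_2; the period length is 2.
Hence the expansion of sqrt(150) is a_0 = 12 followed by the repeating block 4, 24 (period 2).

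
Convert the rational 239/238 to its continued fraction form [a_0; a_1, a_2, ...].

[1; 238]

Run the Euclidean algorithm on 239 and 238; the successive quotients are the partial quotients a_0, a_1, ... (each step inverts the fractional part left over by the previous one):
  239 = 1*238 + 1, so a_0 = 1.
  238 = 238*1 + 0, so a_1 = 238.
The remainder reaches 0 after 2 divisions, so the expansion has 2 partial quotients, read off in order.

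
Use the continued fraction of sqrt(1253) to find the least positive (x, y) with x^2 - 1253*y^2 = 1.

First expand sqrt(1253) as a continued fraction. With x_i = (sqrt(1253) + m_i)/d_i and (m_0, d_0) = (0, 1): a_0 = floor(sqrt(1253)) = 35, since 35^2 = 1225 <= 1253 < 1296 = 36^2.
Iterate m_{i+1} = d_i*a_i - m_i, d_{i+1} = (1253 - m_{i+1}^2)/d_i, a_{i+1} = floor((a_0 + m_{i+1})/d_{i+1}):
  m_1 = 1*35 - 0 = 35, d_1 = (1253 - 35^2)/1 = 28/1 = 28, a_1 = floor((35 + 35)/28) = 2.
  m_2 = 28*2 - 35 = 21, d_2 = (1253 - 21^2)/28 = 812/28 = 29, a_2 = floor((35 + 21)/29) = 1.
  m_3 = 29*1 - 21 = 8, d_3 = (1253 - 8^2)/29 = 1189/29 = 41, a_3 = floor((35 + 8)/41) = 1.
  m_4 = 41*1 - 8 = 33, d_4 = (1253 - 33^2)/41 = 164/41 = 4, a_4 = floor((35 + 33)/4) = 17.
  m_5 = 4*17 - 33 = 35, d_5 = (1253 - 35^2)/4 = 28/4 = 7, a_5 = floor((35 + 35)/7) = 10.
  m_6 = 7*10 - 35 = 35, d_6 = (1253 - 35^2)/7 = 28/7 = 4, a_6 = floor((35 + 35)/4) = 17.
  m_7 = 4*17 - 35 = 33, d_7 = (1253 - 33^2)/4 = 164/4 = 41, a_7 = floor((35 + 33)/41) = 1.
  m_8 = 41*1 - 33 = 8, d_8 = (1253 - 8^2)/41 = 1189/41 = 29, a_8 = floor((35 + 8)/29) = 1.
  m_9 = 29*1 - 8 = 21, d_9 = (1253 - 21^2)/29 = 812/29 = 28, a_9 = floor((35 + 21)/28) = 2.
  m_10 = 28*2 - 21 = 35, d_10 = (1253 - 35^2)/28 = 28/28 = 1, a_10 = floor((35 + 35)/1) = 70.
  m_11 = 1*70 - 35 = 35, d_11 = (1253 - 35^2)/1 = 28/1 = 28: (m_11, d_11) = (m_1, d_1) = (35, 28), so from here the quotients repeat a_1, ..., a_10; the period length is 10.
So sqrt(1253) = [35; (2, 1, 1, 17, 10, 17, 1, 1, 2, 70)] with period length k = 10.
k is even, so the fundamental solution of x^2 - 1253y^2 = 1 is (p_{k-1}, q_{k-1}) = (p_9, q_9); compute convergents through index 9.
Convergents (p_i = a_i*p_{i-1} + p_{i-2}, q_i = a_i*q_{i-1} + q_{i-2} with p_{-2}=0, p_{-1}=1, q_{-2}=1, q_{-1}=0):
  i=0: a_0=35, p_0 = 35*1 + 0 = 35, q_0 = 35*0 + 1 = 1.
  i=1: a_1=2, p_1 = 2*35 + 1 = 71, q_1 = 2*1 + 0 = 2.
  i=2: a_2=1, p_2 = 1*71 + 35 = 106, q_2 = 1*2 + 1 = 3.
  i=3: a_3=1, p_3 = 1*106 + 71 = 177, q_3 = 1*3 + 2 = 5.
  i=4: a_4=17, p_4 = 17*177 + 106 = 3115, q_4 = 17*5 + 3 = 88.
  i=5: a_5=10, p_5 = 10*3115 + 177 = 31327, q_5 = 10*88 + 5 = 885.
  i=6: a_6=17, p_6 = 17*31327 + 3115 = 535674, q_6 = 17*885 + 88 = 15133.
  i=7: a_7=1, p_7 = 1*535674 + 31327 = 567001, q_7 = 1*15133 + 885 = 16018.
  i=8: a_8=1, p_8 = 1*567001 + 535674 = 1102675, q_8 = 1*16018 + 15133 = 31151.
  i=9: a_9=2, p_9 = 2*1102675 + 567001 = 2772351, q_9 = 2*31151 + 16018 = 78320.
Check: 2772351^2 - 1253*78320^2 = 7685930067201 - 7685930067200 = 1, so (x, y) = (2772351, 78320) solves the equation, and by the theorem it is the least positive solution.

(x, y) = (2772351, 78320)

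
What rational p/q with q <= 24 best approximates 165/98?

32/19

Expand x = 165/98 as a continued fraction with the Euclidean algorithm:
  165 = 1*98 + 67, so a_0 = 1.
  98 = 1*67 + 31, so a_1 = 1.
  67 = 2*31 + 5, so a_2 = 2.
  31 = 6*5 + 1, so a_3 = 6.
  5 = 5*1 + 0, so a_4 = 5.
so x = [1; 1, 2, 6, 5].
Convergents (p_i = a_i*p_{i-1} + p_{i-2}, q_i = a_i*q_{i-1} + q_{i-2} with p_{-2}=0, p_{-1}=1, q_{-2}=1, q_{-1}=0), until the denominator exceeds 24:
  i=0: a_0=1, p_0 = 1*1 + 0 = 1, q_0 = 1*0 + 1 = 1.
  i=1: a_1=1, p_1 = 1*1 + 1 = 2, q_1 = 1*1 + 0 = 1.
  i=2: a_2=2, p_2 = 2*2 + 1 = 5, q_2 = 2*1 + 1 = 3.
  i=3: a_3=6, p_3 = 6*5 + 2 = 32, q_3 = 6*3 + 1 = 19.
  i=4: a_4=5, p_4 = 5*32 + 5 = 165, q_4 = 5*19 + 3 = 98.
q_4 = 98 > 24, so the last convergent with denominator <= 24 is p_3/q_3 = 32/19.
The closest fraction with denominator <= 24 is either p_3/q_3 or the intermediate fraction (k*p_3 + p_2)/(k*q_3 + q_2) with the largest k >= 1 whose denominator stays <= 24; these approach x as k grows, and every other convergent or intermediate fraction in range is farther away.
Largest k: floor((24 - q_2)/q_3) = floor((24 - 3)/19) = 1.
That gives (1*32 + 5)/(1*19 + 3) = 37/22.
Compare the errors: |x - 32/19| = |165*19 - 32*98|/(98*19) = 1/1862, and |x - 37/22| = |165*22 - 37*98|/(98*22) = 4/2156.
Cross-multiplying, 1*2156 = 2156 < 7448 = 4*1862, so 1/1862 is smaller: the convergent 32/19 is closer to x than 37/22.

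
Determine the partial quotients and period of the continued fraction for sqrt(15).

Write x_i = (sqrt(15) + m_i)/d_i with (m_0, d_0) = (0, 1). a_0 = floor(sqrt(15)) = 3, since 3^2 = 9 <= 15 < 16 = 4^2.
Iterate m_{i+1} = d_i*a_i - m_i, d_{i+1} = (15 - m_{i+1}^2)/d_i, a_{i+1} = floor((a_0 + m_{i+1})/d_{i+1}):
  m_1 = 1*3 - 0 = 3, d_1 = (15 - 3^2)/1 = 6/1 = 6, a_1 = floor((3 + 3)/6) = 1.
  m_2 = 6*1 - 3 = 3, d_2 = (15 - 3^2)/6 = 6/6 = 1, a_2 = floor((3 + 3)/1) = 6.
  m_3 = 1*6 - 3 = 3, d_3 = (15 - 3^2)/1 = 6/1 = 6: (m_3, d_3) = (m_1, d_1) = (3, 6), so from here the quotients repeat a_1, a_2; the period length is 2.
Hence the expansion of sqrt(15) is a_0 = 3 followed by the repeating block 1, 6 (period 2).

[3; (1, 6)]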